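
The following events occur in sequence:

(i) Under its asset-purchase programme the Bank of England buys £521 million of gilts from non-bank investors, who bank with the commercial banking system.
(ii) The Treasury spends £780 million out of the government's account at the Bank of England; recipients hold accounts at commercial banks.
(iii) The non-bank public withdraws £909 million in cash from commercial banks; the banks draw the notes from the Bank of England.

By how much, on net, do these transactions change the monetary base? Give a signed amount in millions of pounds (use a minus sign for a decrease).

Asset purchase (from non-banks) £521 million: Bank of England balance sheet expands → +£521M.
Government spending £780 million: a non-base liability converts back to reserves → +£780M.
Currency withdrawal £909 million: just a shift between currency and reserves — both are base money → 0.
Net: 521 + 780 + 0 = +£1301 million.

+£1301 million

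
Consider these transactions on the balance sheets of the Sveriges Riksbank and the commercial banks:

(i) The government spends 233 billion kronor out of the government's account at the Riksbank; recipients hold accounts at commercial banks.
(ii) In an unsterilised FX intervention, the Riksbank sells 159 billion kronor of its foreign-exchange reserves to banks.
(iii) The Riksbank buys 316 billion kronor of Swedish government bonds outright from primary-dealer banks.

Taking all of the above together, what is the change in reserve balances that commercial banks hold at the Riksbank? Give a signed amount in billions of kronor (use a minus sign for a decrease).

Government spending 233 billion kronor: government payments flow into bank reserve accounts → +233B.
FX sale 159 billion kronor: the buying banks pay out of their reserve balances → −159B.
OMO purchase (from banks) 316 billion kronor: the Riksbank pays by crediting reserve accounts → +316B.
Net: 233 − 159 + 316 = +390 billion.

+390 billion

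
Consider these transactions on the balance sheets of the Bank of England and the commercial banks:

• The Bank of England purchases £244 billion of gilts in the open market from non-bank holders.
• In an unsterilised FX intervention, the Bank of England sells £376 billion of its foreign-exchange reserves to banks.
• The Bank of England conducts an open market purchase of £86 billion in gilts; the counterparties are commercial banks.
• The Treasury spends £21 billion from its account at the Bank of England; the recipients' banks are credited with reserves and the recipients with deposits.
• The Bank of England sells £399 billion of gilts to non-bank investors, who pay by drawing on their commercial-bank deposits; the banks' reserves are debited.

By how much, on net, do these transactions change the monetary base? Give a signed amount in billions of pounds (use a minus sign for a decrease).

-£424 billion

Asset purchase (from non-banks) £244 billion: Bank of England balance sheet expands → +£244B.
FX sale £376 billion: Bank of England balance sheet contracts → −£376B.
OMO purchase (from banks) £86 billion: Bank of England balance sheet expands → +£86B.
Government spending £21 billion: a non-base liability converts back to reserves → +£21B.
Asset sale (to non-banks) £399 billion: Bank of England balance sheet contracts → −£399B.
Net: 244 − 376 + 86 + 21 − 399 = -£424 billion.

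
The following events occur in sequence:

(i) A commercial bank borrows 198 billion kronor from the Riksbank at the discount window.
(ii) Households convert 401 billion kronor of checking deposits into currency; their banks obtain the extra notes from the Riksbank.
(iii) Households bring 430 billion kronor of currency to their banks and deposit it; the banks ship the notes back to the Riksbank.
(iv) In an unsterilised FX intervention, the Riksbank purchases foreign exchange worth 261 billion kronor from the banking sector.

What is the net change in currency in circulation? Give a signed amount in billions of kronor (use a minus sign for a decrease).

-29 billion

Discount-window loan 198 billion kronor: no currency enters or leaves circulation → 0.
Currency withdrawal 401 billion kronor: notes leave the central bank → +401B.
Currency deposit 430 billion kronor: notes return to the central bank → −430B.
FX purchase 261 billion kronor: no currency enters or leaves circulation → 0.
Net: 0 + 401 − 430 + 0 = -29 billion.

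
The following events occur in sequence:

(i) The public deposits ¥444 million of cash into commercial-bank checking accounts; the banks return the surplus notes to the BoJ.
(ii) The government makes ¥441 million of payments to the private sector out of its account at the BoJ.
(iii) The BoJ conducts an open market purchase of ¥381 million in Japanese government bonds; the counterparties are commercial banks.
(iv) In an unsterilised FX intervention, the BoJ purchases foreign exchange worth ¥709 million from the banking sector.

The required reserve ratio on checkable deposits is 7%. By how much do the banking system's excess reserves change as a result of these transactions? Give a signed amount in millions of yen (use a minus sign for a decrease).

+¥1913.05 million

Currency deposit ¥444 million: reserves +¥444M, deposits +¥444M.
Government spending ¥441 million: reserves +¥441M, deposits +¥441M.
OMO purchase (from banks) ¥381 million: reserves +¥381M, deposits 0.
FX purchase ¥709 million: reserves +¥709M, deposits 0.
Totals: Δreserves = +¥1975M, Δdeposits = +¥885M.
Δrequired reserves = 7% × +¥885M = +¥61.95M.
Δexcess reserves = Δreserves − Δrequired = +¥1975M − (+¥61.95M) = +¥1913.05 million.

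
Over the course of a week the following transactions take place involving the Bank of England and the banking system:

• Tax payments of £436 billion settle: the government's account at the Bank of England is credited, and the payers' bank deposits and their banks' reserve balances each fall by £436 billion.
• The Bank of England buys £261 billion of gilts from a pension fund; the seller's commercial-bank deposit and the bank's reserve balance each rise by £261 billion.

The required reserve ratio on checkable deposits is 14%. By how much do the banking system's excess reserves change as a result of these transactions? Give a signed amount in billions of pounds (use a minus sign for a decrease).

-£150.5 billion

Government account inflow £436 billion: reserves −£436B, deposits −£436B.
Asset purchase (from non-banks) £261 billion: reserves +£261B, deposits +£261B.
Totals: Δreserves = −£175B, Δdeposits = −£175B.
Δrequired reserves = 14% × −£175B = −£24.5B.
Δexcess reserves = Δreserves − Δrequired = −£175B − (−£24.5B) = -£150.5 billion.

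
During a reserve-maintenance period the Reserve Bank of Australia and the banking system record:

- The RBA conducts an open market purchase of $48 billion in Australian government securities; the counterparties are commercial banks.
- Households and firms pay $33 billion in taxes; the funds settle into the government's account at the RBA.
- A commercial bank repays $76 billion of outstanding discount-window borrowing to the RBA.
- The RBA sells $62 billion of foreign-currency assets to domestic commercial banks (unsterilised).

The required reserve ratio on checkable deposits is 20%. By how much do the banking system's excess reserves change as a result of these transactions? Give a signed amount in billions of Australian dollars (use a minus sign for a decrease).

-$116.4 billion

OMO purchase (from banks) $48 billion: reserves +$48B, deposits 0.
Government account inflow $33 billion: reserves −$33B, deposits −$33B.
Discount-window repayment $76 billion: reserves −$76B, deposits 0.
FX sale $62 billion: reserves −$62B, deposits 0.
Totals: Δreserves = −$123B, Δdeposits = −$33B.
Δrequired reserves = 20% × −$33B = −$6.6B.
Δexcess reserves = Δreserves − Δrequired = −$123B − (−$6.6B) = -$116.4 billion.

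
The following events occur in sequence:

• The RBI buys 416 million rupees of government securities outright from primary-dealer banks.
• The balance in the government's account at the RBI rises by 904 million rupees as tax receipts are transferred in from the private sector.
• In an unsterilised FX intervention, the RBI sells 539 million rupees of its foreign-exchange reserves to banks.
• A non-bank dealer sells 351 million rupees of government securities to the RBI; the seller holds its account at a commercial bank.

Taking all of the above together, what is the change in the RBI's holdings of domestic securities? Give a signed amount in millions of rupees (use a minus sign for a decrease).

+767 million

OMO purchase (from banks) 416 million rupees: securities added to the RBI's portfolio → +416M.
Government account inflow 904 million rupees: the RBI's securities portfolio is untouched → 0.
FX sale 539 million rupees: the RBI's securities portfolio is untouched → 0.
Asset purchase (from non-banks) 351 million rupees: securities added to the RBI's portfolio → +351M.
Net: 416 + 0 + 0 + 351 = +767 million.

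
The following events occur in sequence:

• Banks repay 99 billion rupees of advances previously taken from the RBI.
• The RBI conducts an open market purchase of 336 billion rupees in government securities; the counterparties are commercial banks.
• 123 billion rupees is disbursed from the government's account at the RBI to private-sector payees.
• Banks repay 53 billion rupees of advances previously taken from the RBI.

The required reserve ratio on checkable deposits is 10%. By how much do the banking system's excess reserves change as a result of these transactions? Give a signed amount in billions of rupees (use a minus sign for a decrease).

+294.7 billion

Discount-window repayment 99 billion rupees: reserves −99B, deposits 0.
OMO purchase (from banks) 336 billion rupees: reserves +336B, deposits 0.
Government spending 123 billion rupees: reserves +123B, deposits +123B.
Discount-window repayment 53 billion rupees: reserves −53B, deposits 0.
Totals: Δreserves = +307B, Δdeposits = +123B.
Δrequired reserves = 10% × +123B = +12.3B.
Δexcess reserves = Δreserves − Δrequired = +307B − (+12.3B) = +294.7 billion.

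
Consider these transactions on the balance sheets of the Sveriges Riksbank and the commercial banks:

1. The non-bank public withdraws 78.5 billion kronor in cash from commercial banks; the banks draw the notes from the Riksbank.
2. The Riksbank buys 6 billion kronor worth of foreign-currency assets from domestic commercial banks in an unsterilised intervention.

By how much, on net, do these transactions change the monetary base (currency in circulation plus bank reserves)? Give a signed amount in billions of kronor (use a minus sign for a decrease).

+6 billion

Riksbank balance sheet:
  Assets:      Foreign assets +6B
  Liabilities: Bank reserves −72.5B, Currency in circulation +78.5B
Monetary base = currency + reserves: +78.5B + (−72.5B) = +6 billion.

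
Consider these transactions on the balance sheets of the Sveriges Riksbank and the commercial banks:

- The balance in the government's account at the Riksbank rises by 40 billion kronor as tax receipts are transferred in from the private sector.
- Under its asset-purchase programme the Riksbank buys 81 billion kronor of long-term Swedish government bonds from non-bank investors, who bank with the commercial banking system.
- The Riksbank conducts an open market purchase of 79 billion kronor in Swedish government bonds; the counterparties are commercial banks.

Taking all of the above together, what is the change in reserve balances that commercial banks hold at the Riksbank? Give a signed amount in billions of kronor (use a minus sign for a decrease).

+120 billion

Government account inflow 40 billion kronor: funds move from bank reserves into the government account → −40B.
Asset purchase (from non-banks) 81 billion kronor: the Riksbank pays by crediting reserve accounts → +81B.
OMO purchase (from banks) 79 billion kronor: the Riksbank pays by crediting reserve accounts → +79B.
Net: −40 + 81 + 79 = +120 billion.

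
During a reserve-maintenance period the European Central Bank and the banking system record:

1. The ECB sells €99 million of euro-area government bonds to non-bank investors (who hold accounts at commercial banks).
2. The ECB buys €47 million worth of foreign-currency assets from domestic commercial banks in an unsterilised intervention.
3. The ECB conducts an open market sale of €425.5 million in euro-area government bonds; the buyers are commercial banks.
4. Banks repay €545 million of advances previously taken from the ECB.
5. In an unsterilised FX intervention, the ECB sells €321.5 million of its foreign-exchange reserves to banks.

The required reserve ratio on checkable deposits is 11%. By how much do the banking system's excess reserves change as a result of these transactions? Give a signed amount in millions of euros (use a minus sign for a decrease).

Asset sale (to non-banks) €99 million: reserves −€99M, deposits −€99M.
FX purchase €47 million: reserves +€47M, deposits 0.
OMO sale (to banks) €425.5 million: reserves −€425.5M, deposits 0.
Discount-window repayment €545 million: reserves −€545M, deposits 0.
FX sale €321.5 million: reserves −€321.5M, deposits 0.
Totals: Δreserves = −€1344M, Δdeposits = −€99M.
Δrequired reserves = 11% × −€99M = −€10.89M.
Δexcess reserves = Δreserves − Δrequired = −€1344M − (−€10.89M) = -€1333.11 million.

-€1333.11 million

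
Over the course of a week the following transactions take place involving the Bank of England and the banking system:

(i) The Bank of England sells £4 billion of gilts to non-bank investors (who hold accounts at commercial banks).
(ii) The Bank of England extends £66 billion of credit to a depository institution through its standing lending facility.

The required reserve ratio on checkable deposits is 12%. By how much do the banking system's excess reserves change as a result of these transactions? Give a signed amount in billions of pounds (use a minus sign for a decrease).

Asset sale (to non-banks) £4 billion: reserves −£4B, deposits −£4B.
Discount-window loan £66 billion: reserves +£66B, deposits 0.
Totals: Δreserves = +£62B, Δdeposits = −£4B.
Δrequired reserves = 12% × −£4B = −£0.48B.
Δexcess reserves = Δreserves − Δrequired = +£62B − (−£0.48B) = +£62.48 billion.

+£62.48 billion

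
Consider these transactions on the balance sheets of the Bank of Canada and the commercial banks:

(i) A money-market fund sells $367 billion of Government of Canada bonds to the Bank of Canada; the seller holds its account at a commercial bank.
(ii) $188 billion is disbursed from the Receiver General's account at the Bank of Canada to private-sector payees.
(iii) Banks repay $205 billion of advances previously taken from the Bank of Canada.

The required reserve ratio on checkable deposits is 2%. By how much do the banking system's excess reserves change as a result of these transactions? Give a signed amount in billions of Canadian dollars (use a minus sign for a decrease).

Asset purchase (from non-banks) $367 billion: reserves +$367B, deposits +$367B.
Government spending $188 billion: reserves +$188B, deposits +$188B.
Discount-window repayment $205 billion: reserves −$205B, deposits 0.
Totals: Δreserves = +$350B, Δdeposits = +$555B.
Δrequired reserves = 2% × +$555B = +$11.1B.
Δexcess reserves = Δreserves − Δrequired = +$350B − (+$11.1B) = +$338.9 billion.

+$338.9 billion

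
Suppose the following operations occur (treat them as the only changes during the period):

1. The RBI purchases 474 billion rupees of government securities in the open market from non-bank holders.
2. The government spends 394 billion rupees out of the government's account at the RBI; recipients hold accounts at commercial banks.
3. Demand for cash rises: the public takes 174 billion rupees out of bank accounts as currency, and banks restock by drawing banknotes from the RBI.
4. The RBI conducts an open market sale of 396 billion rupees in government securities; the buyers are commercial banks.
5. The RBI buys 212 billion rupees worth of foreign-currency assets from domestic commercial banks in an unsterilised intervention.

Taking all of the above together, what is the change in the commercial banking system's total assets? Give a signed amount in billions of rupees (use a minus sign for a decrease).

+694 billion

RBI balance sheet:
  Assets:      Securities +78B, Foreign assets +212B
  Liabilities: Bank reserves +510B, Currency in circulation +174B, Government deposits −394B
Commercial banking system:
  Assets:      Reserves at CB +510B, Securities +396B, Foreign assets −212B
  Liabilities: Checkable deposits +694B
Change in total bank assets = +694 billion.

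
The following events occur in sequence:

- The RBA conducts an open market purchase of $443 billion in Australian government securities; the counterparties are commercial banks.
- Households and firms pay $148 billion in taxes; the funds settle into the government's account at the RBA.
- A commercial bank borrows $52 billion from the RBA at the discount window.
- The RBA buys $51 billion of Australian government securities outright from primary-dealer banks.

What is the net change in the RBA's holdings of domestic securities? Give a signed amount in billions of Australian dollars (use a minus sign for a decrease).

RBA balance sheet:
  Assets:      Securities +$494B, Loans to banks +$52B
  Liabilities: Bank reserves +$398B, Government deposits +$148B
So the change in the RBA's holdings of domestic securities is +$494 billion.

+$494 billion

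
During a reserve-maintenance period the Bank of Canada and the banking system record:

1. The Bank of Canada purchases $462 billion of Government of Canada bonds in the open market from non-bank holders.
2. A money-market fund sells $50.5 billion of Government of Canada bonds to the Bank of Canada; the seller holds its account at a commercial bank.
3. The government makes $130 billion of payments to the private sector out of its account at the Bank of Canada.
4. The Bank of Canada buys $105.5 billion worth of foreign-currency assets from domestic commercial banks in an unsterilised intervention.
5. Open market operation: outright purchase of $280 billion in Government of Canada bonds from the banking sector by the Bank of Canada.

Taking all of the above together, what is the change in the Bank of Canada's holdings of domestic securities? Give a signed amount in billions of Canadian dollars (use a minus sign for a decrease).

Asset purchase (from non-banks) $462 billion: securities added to the Bank of Canada's portfolio → +$462B.
Asset purchase (from non-banks) $50.5 billion: securities added to the Bank of Canada's portfolio → +$50.5B.
Government spending $130 billion: the Bank of Canada's securities portfolio is untouched → 0.
FX purchase $105.5 billion: the Bank of Canada's securities portfolio is untouched → 0.
OMO purchase (from banks) $280 billion: securities added to the Bank of Canada's portfolio → +$280B.
Net: 462 + 50.5 + 0 + 0 + 280 = +$792.5 billion.

+$792.5 billion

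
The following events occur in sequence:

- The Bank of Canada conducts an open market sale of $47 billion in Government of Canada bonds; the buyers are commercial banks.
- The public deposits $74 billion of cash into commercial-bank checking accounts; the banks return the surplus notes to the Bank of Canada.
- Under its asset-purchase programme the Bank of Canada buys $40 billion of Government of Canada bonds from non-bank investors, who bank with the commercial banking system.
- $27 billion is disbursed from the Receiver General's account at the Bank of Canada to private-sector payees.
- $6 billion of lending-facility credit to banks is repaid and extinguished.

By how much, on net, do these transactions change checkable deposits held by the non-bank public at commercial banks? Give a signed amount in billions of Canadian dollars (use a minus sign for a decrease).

OMO sale (to banks) $47 billion: the counterparty is a bank, so public deposits are unchanged → 0.
Currency deposit $74 billion: non-bank counterparties' bank balances rise → +$74B.
Asset purchase (from non-banks) $40 billion: non-bank counterparties' bank balances rise → +$40B.
Government spending $27 billion: non-bank counterparties' bank balances rise → +$27B.
Discount-window repayment $6 billion: the counterparty is a bank, so public deposits are unchanged → 0.
Net: 0 + 74 + 40 + 27 + 0 = +$141 billion.

+$141 billion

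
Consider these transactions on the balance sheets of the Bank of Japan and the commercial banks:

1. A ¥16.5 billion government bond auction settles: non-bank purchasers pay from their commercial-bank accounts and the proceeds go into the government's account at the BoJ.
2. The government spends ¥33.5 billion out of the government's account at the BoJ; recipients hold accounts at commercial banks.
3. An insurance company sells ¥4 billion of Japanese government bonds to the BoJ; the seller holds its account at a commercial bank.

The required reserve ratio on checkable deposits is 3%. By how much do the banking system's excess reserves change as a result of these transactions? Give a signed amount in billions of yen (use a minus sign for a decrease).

+¥20.37 billion

Government account inflow ¥16.5 billion: reserves −¥16.5B, deposits −¥16.5B.
Government spending ¥33.5 billion: reserves +¥33.5B, deposits +¥33.5B.
Asset purchase (from non-banks) ¥4 billion: reserves +¥4B, deposits +¥4B.
Totals: Δreserves = +¥21B, Δdeposits = +¥21B.
Δrequired reserves = 3% × +¥21B = +¥0.63B.
Δexcess reserves = Δreserves − Δrequired = +¥21B − (+¥0.63B) = +¥20.37 billion.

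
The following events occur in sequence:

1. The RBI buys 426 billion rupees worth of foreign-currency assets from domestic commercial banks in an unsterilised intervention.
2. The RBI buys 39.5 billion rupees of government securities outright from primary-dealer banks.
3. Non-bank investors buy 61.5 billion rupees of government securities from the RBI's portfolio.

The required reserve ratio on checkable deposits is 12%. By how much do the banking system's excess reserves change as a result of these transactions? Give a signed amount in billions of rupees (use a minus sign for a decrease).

+411.38 billion

FX purchase 426 billion rupees: reserves +426B, deposits 0.
OMO purchase (from banks) 39.5 billion rupees: reserves +39.5B, deposits 0.
Asset sale (to non-banks) 61.5 billion rupees: reserves −61.5B, deposits −61.5B.
Totals: Δreserves = +404B, Δdeposits = −61.5B.
Δrequired reserves = 12% × −61.5B = −7.38B.
Δexcess reserves = Δreserves − Δrequired = +404B − (−7.38B) = +411.38 billion.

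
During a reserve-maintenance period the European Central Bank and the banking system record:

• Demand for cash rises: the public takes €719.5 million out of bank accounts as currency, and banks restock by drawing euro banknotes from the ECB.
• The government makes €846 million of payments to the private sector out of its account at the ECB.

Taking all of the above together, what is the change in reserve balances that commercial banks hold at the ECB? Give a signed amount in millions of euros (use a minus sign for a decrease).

+€126.5 million

ECB balance sheet:
  Assets:      no change
  Liabilities: Bank reserves +€126.5M, Currency in circulation +€719.5M, Government deposits −€846M
Commercial banking system:
  Assets:      Reserves at CB +€126.5M
  Liabilities: Checkable deposits +€126.5M
So the change in reserve balances that commercial banks hold at the ECB is +€126.5 million.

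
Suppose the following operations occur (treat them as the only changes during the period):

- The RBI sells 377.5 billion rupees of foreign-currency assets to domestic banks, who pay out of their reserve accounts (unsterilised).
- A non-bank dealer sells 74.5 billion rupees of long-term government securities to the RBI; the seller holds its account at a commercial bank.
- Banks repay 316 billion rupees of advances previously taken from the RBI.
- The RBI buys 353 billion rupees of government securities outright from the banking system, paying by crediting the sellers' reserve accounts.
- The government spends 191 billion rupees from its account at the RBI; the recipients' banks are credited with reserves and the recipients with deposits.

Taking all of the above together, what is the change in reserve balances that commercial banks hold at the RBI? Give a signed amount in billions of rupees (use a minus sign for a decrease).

FX sale 377.5 billion rupees: the buying banks pay out of their reserve balances → −377.5B.
Asset purchase (from non-banks) 74.5 billion rupees: the RBI pays by crediting reserve accounts → +74.5B.
Discount-window repayment 316 billion rupees: repayment is debited from reserves → −316B.
OMO purchase (from banks) 353 billion rupees: the RBI pays by crediting reserve accounts → +353B.
Government spending 191 billion rupees: government payments flow into bank reserve accounts → +191B.
Net: −377.5 + 74.5 − 316 + 353 + 191 = -75 billion.

-75 billion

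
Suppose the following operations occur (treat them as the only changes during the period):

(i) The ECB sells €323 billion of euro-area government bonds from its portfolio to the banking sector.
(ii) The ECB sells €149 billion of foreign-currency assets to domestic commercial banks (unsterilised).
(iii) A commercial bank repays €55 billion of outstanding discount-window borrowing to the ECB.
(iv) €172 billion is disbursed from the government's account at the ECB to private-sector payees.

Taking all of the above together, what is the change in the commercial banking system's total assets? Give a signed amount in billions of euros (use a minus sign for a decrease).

ECB balance sheet:
  Assets:      Securities −€323B, Loans to banks −€55B, Foreign assets −€149B
  Liabilities: Bank reserves −€355B, Government deposits −€172B
Commercial banking system:
  Assets:      Reserves at CB −€355B, Securities +€323B, Foreign assets +€149B
  Liabilities: Checkable deposits +€172B, Borrowings from CB −€55B
Change in total bank assets = +€117 billion.

+€117 billion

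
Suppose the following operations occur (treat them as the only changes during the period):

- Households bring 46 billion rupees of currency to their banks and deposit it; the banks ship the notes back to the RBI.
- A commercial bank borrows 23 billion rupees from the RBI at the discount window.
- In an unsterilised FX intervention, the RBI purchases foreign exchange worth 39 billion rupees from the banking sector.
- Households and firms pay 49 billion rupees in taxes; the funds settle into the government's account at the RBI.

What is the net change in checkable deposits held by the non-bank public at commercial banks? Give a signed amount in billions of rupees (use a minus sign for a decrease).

-3 billion

RBI balance sheet:
  Assets:      Loans to banks +23B, Foreign assets +39B
  Liabilities: Bank reserves +59B, Currency in circulation −46B, Government deposits +49B
Commercial banking system:
  Assets:      Reserves at CB +59B, Foreign assets −39B
  Liabilities: Checkable deposits −3B, Borrowings from CB +23B
So the change in checkable deposits held by the non-bank public at commercial banks is -3 billion.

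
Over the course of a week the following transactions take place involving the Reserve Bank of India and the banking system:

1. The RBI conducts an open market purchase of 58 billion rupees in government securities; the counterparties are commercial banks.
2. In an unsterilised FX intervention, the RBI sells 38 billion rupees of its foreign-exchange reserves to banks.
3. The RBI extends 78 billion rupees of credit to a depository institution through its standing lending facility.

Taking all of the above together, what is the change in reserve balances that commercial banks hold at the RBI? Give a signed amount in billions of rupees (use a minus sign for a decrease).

RBI balance sheet:
  Assets:      Securities +58B, Loans to banks +78B, Foreign assets −38B
  Liabilities: Bank reserves +98B
Commercial banking system:
  Assets:      Reserves at CB +98B, Securities −58B, Foreign assets +38B
  Liabilities: Borrowings from CB +78B
So the change in reserve balances that commercial banks hold at the RBI is +98 billion.

+98 billion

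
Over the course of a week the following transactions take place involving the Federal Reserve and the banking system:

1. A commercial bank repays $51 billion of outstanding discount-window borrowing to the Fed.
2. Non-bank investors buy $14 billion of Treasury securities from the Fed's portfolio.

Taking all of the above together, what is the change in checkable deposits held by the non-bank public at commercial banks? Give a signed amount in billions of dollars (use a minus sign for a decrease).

-$14 billion

Discount-window repayment $51 billion: the counterparty is a bank, so public deposits are unchanged → 0.
Asset sale (to non-banks) $14 billion: non-bank counterparties' bank balances fall → −$14B.
Net: 0 − 14 = -$14 billion.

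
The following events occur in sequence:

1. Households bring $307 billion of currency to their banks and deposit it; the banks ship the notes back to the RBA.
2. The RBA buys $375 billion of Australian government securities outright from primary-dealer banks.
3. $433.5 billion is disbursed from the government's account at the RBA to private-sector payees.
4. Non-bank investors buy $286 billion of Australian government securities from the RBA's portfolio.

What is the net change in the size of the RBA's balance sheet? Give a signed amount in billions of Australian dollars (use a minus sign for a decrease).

RBA balance sheet:
  Assets:      Securities +$89B
  Liabilities: Bank reserves +$829.5B, Currency in circulation −$307B, Government deposits −$433.5B
Change in total RBA assets = +$89 billion.

+$89 billion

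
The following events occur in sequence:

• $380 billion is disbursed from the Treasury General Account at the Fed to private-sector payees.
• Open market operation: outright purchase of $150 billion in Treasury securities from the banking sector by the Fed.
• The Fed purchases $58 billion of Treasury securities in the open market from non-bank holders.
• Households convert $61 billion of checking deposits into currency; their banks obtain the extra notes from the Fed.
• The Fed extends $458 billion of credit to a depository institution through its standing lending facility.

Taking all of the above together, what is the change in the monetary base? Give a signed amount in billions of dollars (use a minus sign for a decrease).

Fed balance sheet:
  Assets:      Securities +$208B, Loans to banks +$458B
  Liabilities: Bank reserves +$985B, Currency in circulation +$61B, Government deposits −$380B
Monetary base = currency + reserves: +$61B + (+$985B) = +$1046 billion.

+$1046 billion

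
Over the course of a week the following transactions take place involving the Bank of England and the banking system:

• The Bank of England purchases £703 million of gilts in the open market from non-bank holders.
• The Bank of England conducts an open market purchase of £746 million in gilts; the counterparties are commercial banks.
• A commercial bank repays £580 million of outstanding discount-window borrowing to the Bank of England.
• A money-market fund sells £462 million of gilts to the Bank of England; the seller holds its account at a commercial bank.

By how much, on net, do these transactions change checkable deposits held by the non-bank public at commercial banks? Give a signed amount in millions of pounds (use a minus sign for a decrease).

+£1165 million

Bank of England balance sheet:
  Assets:      Securities +£1911M, Loans to banks −£580M
  Liabilities: Bank reserves +£1331M
Commercial banking system:
  Assets:      Reserves at CB +£1331M, Securities −£746M
  Liabilities: Checkable deposits +£1165M, Borrowings from CB −£580M
So the change in checkable deposits held by the non-bank public at commercial banks is +£1165 million.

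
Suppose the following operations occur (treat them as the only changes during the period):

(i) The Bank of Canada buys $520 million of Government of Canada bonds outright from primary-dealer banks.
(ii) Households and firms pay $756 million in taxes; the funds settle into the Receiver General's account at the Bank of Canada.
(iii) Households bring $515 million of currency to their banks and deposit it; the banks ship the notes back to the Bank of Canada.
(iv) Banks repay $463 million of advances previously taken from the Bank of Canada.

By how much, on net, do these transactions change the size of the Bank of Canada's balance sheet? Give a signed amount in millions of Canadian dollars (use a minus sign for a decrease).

+$57 million

Bank of Canada balance sheet:
  Assets:      Securities +$520M, Loans to banks −$463M
  Liabilities: Bank reserves −$184M, Currency in circulation −$515M, Government deposits +$756M
Change in total Bank of Canada assets = +$57 million.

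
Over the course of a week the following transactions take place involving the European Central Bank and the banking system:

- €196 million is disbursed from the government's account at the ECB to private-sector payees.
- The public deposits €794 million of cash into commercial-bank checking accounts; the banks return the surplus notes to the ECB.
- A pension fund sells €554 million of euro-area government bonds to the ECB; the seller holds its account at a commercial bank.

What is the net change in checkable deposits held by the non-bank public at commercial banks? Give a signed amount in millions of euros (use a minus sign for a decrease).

+€1544 million

Government spending €196 million: non-bank counterparties' bank balances rise → +€196M.
Currency deposit €794 million: non-bank counterparties' bank balances rise → +€794M.
Asset purchase (from non-banks) €554 million: non-bank counterparties' bank balances rise → +€554M.
Net: 196 + 794 + 554 = +€1544 million.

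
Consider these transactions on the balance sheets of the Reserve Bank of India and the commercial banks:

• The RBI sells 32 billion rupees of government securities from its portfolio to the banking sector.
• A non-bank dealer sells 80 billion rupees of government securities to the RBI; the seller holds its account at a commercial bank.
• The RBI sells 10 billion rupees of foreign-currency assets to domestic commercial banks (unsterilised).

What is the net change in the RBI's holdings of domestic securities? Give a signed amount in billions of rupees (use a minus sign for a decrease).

OMO sale (to banks) 32 billion rupees: securities removed from the RBI's portfolio → −32B.
Asset purchase (from non-banks) 80 billion rupees: securities added to the RBI's portfolio → +80B.
FX sale 10 billion rupees: the RBI's securities portfolio is untouched → 0.
Net: −32 + 80 + 0 = +48 billion.

+48 billion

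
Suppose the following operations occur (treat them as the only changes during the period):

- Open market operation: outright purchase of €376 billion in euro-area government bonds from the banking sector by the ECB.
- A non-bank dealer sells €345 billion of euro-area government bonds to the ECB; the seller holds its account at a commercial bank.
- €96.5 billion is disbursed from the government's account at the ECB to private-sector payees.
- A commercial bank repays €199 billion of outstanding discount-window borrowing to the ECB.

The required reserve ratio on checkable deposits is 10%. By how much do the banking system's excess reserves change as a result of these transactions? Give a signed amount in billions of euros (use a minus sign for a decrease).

+€574.35 billion

OMO purchase (from banks) €376 billion: reserves +€376B, deposits 0.
Asset purchase (from non-banks) €345 billion: reserves +€345B, deposits +€345B.
Government spending €96.5 billion: reserves +€96.5B, deposits +€96.5B.
Discount-window repayment €199 billion: reserves −€199B, deposits 0.
Totals: Δreserves = +€618.5B, Δdeposits = +€441.5B.
Δrequired reserves = 10% × +€441.5B = +€44.15B.
Δexcess reserves = Δreserves − Δrequired = +€618.5B − (+€44.15B) = +€574.35 billion.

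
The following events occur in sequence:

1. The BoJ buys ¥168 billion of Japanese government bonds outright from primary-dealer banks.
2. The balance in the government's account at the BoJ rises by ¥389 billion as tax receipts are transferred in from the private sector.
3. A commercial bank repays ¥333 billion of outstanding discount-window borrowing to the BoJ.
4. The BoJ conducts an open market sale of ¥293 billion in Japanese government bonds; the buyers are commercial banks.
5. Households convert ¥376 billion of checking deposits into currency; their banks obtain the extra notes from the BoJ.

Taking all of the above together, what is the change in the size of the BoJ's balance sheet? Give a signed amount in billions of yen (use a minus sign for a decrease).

OMO purchase (from banks) ¥168 billion: a BoJ asset is acquired → +¥168B.
Government account inflow ¥389 billion: only the composition of liabilities changes → 0.
Discount-window repayment ¥333 billion: a BoJ asset is shed → −¥333B.
OMO sale (to banks) ¥293 billion: a BoJ asset is shed → −¥293B.
Currency withdrawal ¥376 billion: only the composition of liabilities changes → 0.
Net: 168 + 0 − 333 − 293 + 0 = -¥458 billion.

-¥458 billion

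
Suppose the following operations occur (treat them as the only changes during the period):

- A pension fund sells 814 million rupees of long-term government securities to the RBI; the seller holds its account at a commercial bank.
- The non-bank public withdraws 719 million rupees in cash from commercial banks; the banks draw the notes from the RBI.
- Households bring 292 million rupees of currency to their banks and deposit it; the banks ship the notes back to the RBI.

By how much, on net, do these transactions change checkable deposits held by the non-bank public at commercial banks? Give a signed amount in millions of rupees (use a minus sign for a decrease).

+387 million

Asset purchase (from non-banks) 814 million rupees: non-bank counterparties' bank balances rise → +814M.
Currency withdrawal 719 million rupees: non-bank counterparties' bank balances fall → −719M.
Currency deposit 292 million rupees: non-bank counterparties' bank balances rise → +292M.
Net: 814 − 719 + 292 = +387 million.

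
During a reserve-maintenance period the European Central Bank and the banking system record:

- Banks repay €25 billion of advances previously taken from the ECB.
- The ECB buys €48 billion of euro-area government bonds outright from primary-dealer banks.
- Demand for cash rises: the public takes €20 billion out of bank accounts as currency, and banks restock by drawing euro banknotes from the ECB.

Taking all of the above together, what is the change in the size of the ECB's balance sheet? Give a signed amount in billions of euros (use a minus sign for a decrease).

+€23 billion

ECB balance sheet:
  Assets:      Securities +€48B, Loans to banks −€25B
  Liabilities: Bank reserves +€3B, Currency in circulation +€20B
Change in total ECB assets = +€23 billion.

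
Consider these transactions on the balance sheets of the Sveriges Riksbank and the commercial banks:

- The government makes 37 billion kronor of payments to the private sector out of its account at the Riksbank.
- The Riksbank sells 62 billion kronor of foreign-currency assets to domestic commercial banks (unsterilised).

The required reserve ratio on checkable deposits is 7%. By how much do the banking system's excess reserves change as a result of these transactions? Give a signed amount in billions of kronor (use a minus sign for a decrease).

-27.59 billion

Government spending 37 billion kronor: reserves +37B, deposits +37B.
FX sale 62 billion kronor: reserves −62B, deposits 0.
Totals: Δreserves = −25B, Δdeposits = +37B.
Δrequired reserves = 7% × +37B = +2.59B.
Δexcess reserves = Δreserves − Δrequired = −25B − (+2.59B) = -27.59 billion.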